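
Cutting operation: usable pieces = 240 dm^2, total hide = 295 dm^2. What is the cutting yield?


Yield = usable / total x 100
Yield = 240 / 295 x 100 = 81.4%


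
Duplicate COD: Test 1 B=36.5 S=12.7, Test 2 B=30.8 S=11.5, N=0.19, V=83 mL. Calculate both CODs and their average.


COD1 = 435.9 mg/L
COD2 = 353.4 mg/L
Average = 394.7 mg/L

COD1 = (36.5 - 12.7) x 0.19 x 8000 / 83 = 435.9 mg/L
COD2 = (30.8 - 11.5) x 0.19 x 8000 / 83 = 353.4 mg/L
Average = (435.9 + 353.4) / 2 = 394.7 mg/L


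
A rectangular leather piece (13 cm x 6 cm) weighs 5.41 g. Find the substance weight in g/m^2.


693.6 g/m^2

Area = 13 x 6 = 78 cm^2
SW = 5.41 / 78 x 10000 = 693.6 g/m^2


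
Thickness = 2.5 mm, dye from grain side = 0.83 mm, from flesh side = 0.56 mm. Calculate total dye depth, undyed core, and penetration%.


Total dyed = 1.39 mm
Undyed core = 1.11 mm
Penetration = 55.6%

Total dyed = 0.83 + 0.56 = 1.39 mm
Undyed core = 2.5 - 1.39 = 1.11 mm
Penetration = 1.39 / 2.5 x 100 = 55.6%


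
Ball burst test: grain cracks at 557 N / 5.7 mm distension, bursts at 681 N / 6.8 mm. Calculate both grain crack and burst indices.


Crack index = 97.7 N/mm
Burst index = 100.1 N/mm


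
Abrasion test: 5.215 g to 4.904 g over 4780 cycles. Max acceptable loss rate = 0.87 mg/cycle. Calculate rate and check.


Loss = 5.215 - 4.904 = 0.311 g
Rate = 0.311 g / 4780 cycles x 1000 = 0.065 mg/cycle
Max = 0.87 mg/cycle
Passes: Yes


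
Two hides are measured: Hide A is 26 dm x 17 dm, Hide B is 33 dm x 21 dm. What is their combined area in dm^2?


1135 dm^2


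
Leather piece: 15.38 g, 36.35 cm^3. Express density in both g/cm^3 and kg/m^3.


Density = 15.38 / 36.35 = 0.423 g/cm^3
Convert: 0.423 x 1000 = 423 kg/m^3


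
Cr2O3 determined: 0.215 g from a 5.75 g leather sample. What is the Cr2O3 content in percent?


Cr2O3% = 0.215 / 5.75 x 100
Cr2O3% = 3.74%


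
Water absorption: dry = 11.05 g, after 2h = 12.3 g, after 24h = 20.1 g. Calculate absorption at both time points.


2h absorption = 11.3%
24h absorption = 81.9%

WA (2h) = (12.3 - 11.05) / 11.05 x 100 = 11.3%
WA (24h) = (20.1 - 11.05) / 11.05 x 100 = 81.9%


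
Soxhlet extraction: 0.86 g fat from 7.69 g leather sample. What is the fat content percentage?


11.2%

Fat content = 0.86 / 7.69 x 100
Fat = 11.2%


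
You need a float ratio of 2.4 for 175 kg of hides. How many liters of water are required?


Water = hide weight x target ratio
Water = 175 x 2.4 = 420.0 L


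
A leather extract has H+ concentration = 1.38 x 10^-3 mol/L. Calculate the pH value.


pH = 2.86

pH = -log10[H+]
pH = -log10(1.38 x 10^-3) = 2.86


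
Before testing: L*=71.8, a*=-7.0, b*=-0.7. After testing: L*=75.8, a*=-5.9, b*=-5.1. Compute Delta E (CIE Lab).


dL = 75.8 - 71.8 = 4.0
da = -5.9 - (-7.0) = 1.1
db = -5.1 - (-0.7) = -4.4
dE = sqrt((4.0)^2 + (1.1)^2 + (-4.4)^2) = 6.05


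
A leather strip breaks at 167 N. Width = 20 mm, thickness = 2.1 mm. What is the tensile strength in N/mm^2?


Cross-sectional area = 20 x 2.1 = 42.0 mm^2
Tensile strength = 167 / 42.0 = 3.98 N/mm^2


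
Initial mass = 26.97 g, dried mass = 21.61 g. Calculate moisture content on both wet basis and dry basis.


Moisture lost = 26.97 - 21.61 = 5.36 g
Wet basis MC = 5.36 / 26.97 x 100 = 19.9%
Dry basis MC = 5.36 / 21.61 x 100 = 24.8%


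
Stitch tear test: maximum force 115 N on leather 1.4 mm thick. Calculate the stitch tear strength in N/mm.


82.1 N/mm

Stitch tear strength = force / thickness
STS = 115 / 1.4 = 82.1 N/mm


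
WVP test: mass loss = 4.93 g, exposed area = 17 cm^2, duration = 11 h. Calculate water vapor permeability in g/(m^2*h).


WVP = mass_loss / (area x time) x 10000
WVP = 4.93 / (17 x 11) x 10000
WVP = 4.93 / 187 x 10000 = 263.64 g/(m^2*h)


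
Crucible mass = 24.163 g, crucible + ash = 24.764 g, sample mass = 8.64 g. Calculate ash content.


Ash mass = 0.601 g
Ash content = 6.96%

Ash mass = 24.764 - 24.163 = 0.601 g
Ash% = 0.601 / 8.64 x 100 = 6.96%


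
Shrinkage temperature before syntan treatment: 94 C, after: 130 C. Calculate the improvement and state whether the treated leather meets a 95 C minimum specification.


Improvement = 130 - 94 = 36 C
Spec check: 130 C >= 95 C? Yes


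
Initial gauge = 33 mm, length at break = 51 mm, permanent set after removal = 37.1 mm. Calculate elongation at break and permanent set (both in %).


Elongation at break = 54.5%
Permanent set = 12.4%


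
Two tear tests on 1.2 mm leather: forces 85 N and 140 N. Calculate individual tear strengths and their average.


Tear 1 = 70.8 N/mm
Tear 2 = 116.7 N/mm
Average = 93.8 N/mm

Tear 1 = 85 / 1.2 = 70.8 N/mm
Tear 2 = 140 / 1.2 = 116.7 N/mm
Average = (70.8 + 116.7) / 2 = 93.8 N/mm


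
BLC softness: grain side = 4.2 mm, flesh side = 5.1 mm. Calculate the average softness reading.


4.65 mm

Average = (4.2 + 5.1) / 2
Average = 4.65 mm


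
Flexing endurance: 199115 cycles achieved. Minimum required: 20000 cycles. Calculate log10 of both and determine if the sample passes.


Achieved: log10 = 5.30
Required: log10 = 4.30
Passes: Yes


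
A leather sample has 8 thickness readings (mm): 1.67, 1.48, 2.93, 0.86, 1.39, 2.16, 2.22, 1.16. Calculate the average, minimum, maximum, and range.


Average = 1.73 mm
Min = 0.86 mm
Max = 2.93 mm
Range = 2.07 mm

Sum = 13.87
Average = 13.87 / 8 = 1.73 mm
Minimum = 0.86 mm
Maximum = 2.93 mm
Range = 2.93 - 0.86 = 2.07 mm


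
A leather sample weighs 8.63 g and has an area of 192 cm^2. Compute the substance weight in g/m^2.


Substance weight = mass / area x 10000
SW = 8.63 / 192 x 10000
SW = 449.5 g/m^2


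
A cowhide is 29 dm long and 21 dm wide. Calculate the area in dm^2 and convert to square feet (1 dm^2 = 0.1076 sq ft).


609 dm^2
65.53 sq ft


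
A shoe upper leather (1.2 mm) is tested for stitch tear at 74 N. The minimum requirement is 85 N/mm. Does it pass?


STS = 74 / 1.2 = 61.7 N/mm
Minimum required: 85 N/mm
Passes: No


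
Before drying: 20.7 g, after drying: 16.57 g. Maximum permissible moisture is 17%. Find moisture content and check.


Moisture content = 20.0%
Acceptable: No


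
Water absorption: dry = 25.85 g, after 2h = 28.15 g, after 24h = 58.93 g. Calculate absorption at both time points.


WA (2h) = (28.15 - 25.85) / 25.85 x 100 = 8.9%
WA (24h) = (58.93 - 25.85) / 25.85 x 100 = 128.0%


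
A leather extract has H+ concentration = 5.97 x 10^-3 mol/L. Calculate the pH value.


pH = -log10[H+]
pH = -log10(5.97 x 10^-3) = 2.22


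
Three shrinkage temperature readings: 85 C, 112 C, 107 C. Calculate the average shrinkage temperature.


Average = (85 + 112 + 107) / 3
Average = 304 / 3 = 101.3 C


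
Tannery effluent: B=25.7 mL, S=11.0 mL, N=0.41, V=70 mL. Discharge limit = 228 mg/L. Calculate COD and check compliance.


COD = (25.7 - 11.0) x 0.41 x 8000 / 70 = 688.8 mg/L
Limit: 228 mg/L
Compliant: No


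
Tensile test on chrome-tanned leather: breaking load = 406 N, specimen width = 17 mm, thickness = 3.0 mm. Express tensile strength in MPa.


7.96 MPa

Cross-section = 17 x 3.0 = 51.0 mm^2
TS = 406 / 51.0 = 7.96 MPa
(1 N/mm^2 = 1 MPa)


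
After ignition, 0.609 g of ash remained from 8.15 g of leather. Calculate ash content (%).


Ash% = 0.609 / 8.15 x 100
Ash% = 7.47%


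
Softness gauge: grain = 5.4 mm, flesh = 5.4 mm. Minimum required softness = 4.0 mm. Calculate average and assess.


Average softness = 5.40 mm
Meets requirement: Yes


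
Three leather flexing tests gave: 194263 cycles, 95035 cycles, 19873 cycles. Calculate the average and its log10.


Average = 103057 cycles
log10 = 5.01

Average = (194263 + 95035 + 19873) / 3 = 103057 cycles
log10(103057) = 5.01


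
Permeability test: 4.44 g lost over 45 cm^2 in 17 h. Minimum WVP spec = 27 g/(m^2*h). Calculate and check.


WVP = 58.04 g/(m^2*h)
Meets specification: Yes


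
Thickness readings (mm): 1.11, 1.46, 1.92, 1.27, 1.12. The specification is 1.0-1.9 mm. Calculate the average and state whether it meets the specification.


Average = 1.38 mm
Within specification: Yes

Sum = 6.88
Average = 6.88 / 5 = 1.38 mm
Specification range: 1.0 to 1.9 mm
Within spec: Yes


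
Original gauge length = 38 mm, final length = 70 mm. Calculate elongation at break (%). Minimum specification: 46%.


Elongation = 84.2%
Meets spec: Yes


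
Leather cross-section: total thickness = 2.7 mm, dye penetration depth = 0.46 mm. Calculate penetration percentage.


17.0%


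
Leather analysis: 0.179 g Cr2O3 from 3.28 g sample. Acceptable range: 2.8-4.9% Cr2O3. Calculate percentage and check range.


Cr2O3% = 0.179 / 3.28 x 100 = 5.46%
Acceptable range: 2.8 to 4.9%
Within range: No


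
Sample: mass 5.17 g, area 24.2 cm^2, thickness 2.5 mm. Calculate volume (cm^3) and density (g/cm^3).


Volume = 6.050 cm^3
Density = 0.855 g/cm^3


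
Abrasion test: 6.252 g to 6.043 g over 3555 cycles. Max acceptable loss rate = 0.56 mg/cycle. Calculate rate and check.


Rate = 0.059 mg/cycle
Passes: Yes

Loss = 6.252 - 6.043 = 0.209 g
Rate = 0.209 g / 3555 cycles x 1000 = 0.059 mg/cycle
Max = 0.56 mg/cycle
Passes: Yes


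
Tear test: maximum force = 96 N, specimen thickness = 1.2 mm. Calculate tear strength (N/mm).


Tear strength = force / thickness
Tear = 96 / 1.2 = 80.0 N/mm


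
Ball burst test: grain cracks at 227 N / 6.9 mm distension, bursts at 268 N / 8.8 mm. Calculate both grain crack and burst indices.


Crack index = 32.9 N/mm
Burst index = 30.5 N/mm

Crack index = 227 / 6.9 = 32.9 N/mm
Burst index = 268 / 8.8 = 30.5 N/mm


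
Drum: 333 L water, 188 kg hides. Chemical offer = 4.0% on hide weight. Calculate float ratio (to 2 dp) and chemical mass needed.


Float ratio = 1.77
Chemical needed = 7.52 kg

Float ratio = 333 / 188 = 1.77
Chemical = 188 x 4.0 / 100 = 7.52 kg


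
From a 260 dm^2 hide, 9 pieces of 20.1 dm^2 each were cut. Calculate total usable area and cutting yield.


Total usable = 9 x 20.1 = 180.9 dm^2
Yield = 180.9 / 260 x 100 = 69.6%


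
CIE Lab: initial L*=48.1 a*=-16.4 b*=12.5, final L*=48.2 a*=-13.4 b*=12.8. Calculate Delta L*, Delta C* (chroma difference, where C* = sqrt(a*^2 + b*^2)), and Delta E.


Delta L* = 48.2 - 48.1 = 0.1
C1* = sqrt((-16.4)^2 + (12.5)^2) = 20.621
C2* = sqrt((-13.4)^2 + (12.8)^2) = 18.531
Delta C* = 18.531 - 20.621 = -2.09
Delta E = sqrt((0.1)^2 + (3.0)^2 + (0.3)^2) = 3.02


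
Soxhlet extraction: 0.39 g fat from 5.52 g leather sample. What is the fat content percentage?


Fat content = 0.39 / 5.52 x 100
Fat = 7.1%


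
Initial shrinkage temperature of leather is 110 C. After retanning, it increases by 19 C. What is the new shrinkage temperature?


129 C


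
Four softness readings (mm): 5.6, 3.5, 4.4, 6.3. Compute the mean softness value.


4.95 mm


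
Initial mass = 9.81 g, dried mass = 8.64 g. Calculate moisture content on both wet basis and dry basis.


Moisture lost = 9.81 - 8.64 = 1.17 g
Wet basis MC = 1.17 / 9.81 x 100 = 11.9%
Dry basis MC = 1.17 / 8.64 x 100 = 13.5%


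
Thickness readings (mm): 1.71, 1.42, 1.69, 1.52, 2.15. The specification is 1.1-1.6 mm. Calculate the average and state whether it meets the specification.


Sum = 8.49
Average = 8.49 / 5 = 1.70 mm
Specification range: 1.1 to 1.6 mm
Within spec: No


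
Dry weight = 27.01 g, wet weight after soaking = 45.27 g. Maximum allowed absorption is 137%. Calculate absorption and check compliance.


Absorption = 67.6%
Compliant: Yes

WA = (45.27 - 27.01) / 27.01 x 100 = 67.6%
Maximum allowed: 137%
Compliant: Yes


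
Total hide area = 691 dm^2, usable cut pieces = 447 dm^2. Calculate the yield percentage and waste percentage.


Yield = 64.7%
Waste = 35.3%

Yield = 447 / 691 x 100 = 64.7%
Waste = 691 - 447 = 244 dm^2
Waste% = 100 - 64.7 = 35.3%


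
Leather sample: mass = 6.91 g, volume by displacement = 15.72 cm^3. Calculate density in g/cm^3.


0.440 g/cm^3

Density = mass / volume
Density = 6.91 / 15.72 = 0.440 g/cm^3


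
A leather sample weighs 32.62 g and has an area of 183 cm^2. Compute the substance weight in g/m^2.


1782.5 g/m^2


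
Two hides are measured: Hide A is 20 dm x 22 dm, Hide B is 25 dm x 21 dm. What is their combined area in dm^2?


Hide A area = 20 x 22 = 440 dm^2
Hide B area = 25 x 21 = 525 dm^2
Total = 440 + 525 = 965 dm^2


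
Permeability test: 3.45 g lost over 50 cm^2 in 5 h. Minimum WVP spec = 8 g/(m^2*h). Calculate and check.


WVP = 138.00 g/(m^2*h)
Meets specification: Yes

WVP = 3.45 / (50 x 5) x 10000 = 138.00 g/(m^2*h)
Minimum: 8 g/(m^2*h)
Meets spec: Yes


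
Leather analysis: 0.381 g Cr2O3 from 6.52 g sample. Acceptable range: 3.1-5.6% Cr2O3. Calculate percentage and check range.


Cr2O3 = 5.84%
Within range: No


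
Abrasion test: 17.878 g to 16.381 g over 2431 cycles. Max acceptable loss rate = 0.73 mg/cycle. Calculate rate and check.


Loss = 17.878 - 16.381 = 1.497 g
Rate = 1.497 g / 2431 cycles x 1000 = 0.616 mg/cycle
Max = 0.73 mg/cycle
Passes: Yes


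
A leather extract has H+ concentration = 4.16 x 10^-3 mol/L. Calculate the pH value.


pH = 2.38


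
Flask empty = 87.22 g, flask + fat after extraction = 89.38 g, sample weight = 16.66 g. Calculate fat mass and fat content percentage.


Fat mass = 89.38 - 87.22 = 2.16 g
Fat% = 2.16 / 16.66 x 100 = 13.0%


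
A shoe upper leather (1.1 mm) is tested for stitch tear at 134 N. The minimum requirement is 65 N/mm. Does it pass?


STS = 121.8 N/mm
Passes: Yes

STS = 134 / 1.1 = 121.8 N/mm
Minimum required: 65 N/mm
Passes: Yes


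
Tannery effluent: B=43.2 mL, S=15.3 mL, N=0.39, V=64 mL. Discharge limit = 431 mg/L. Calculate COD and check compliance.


COD = 1360.1 mg/L
Compliant: No

COD = (43.2 - 15.3) x 0.39 x 8000 / 64 = 1360.1 mg/L
Limit: 431 mg/L
Compliant: No


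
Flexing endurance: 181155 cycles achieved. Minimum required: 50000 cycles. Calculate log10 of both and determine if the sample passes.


Achieved: log10 = 5.26
Required: log10 = 4.70
Passes: Yes

log10(181155) = 5.26
log10(50000) = 4.70
Passes: Yes


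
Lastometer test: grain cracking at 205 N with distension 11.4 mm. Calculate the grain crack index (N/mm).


18.0 N/mm


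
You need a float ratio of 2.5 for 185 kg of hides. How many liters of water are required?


Water = hide weight x target ratio
Water = 185 x 2.5 = 462.5 L


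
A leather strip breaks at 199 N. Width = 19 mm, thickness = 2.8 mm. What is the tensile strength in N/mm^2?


Cross-sectional area = 19 x 2.8 = 53.2 mm^2
Tensile strength = 199 / 53.2 = 3.74 N/mm^2


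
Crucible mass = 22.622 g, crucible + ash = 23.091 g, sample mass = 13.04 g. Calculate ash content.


Ash mass = 0.469 g
Ash content = 3.60%

Ash mass = 23.091 - 22.622 = 0.469 g
Ash% = 0.469 / 13.04 x 100 = 3.60%


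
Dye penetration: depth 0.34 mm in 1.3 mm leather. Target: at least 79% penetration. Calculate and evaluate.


Penetration = 0.34 / 1.3 x 100 = 26.2%
Target: 79%
Meets target: No


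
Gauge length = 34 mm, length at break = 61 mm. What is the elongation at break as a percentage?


Extension = 61 - 34 = 27 mm
Elongation = 27 / 34 x 100 = 79.4%


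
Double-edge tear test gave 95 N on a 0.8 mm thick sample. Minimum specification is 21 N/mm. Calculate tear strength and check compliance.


Tear strength = 118.8 N/mm
Compliant: Yes


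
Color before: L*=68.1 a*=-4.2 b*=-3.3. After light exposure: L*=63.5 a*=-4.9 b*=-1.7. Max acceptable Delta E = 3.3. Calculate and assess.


dL = -4.6, da = -0.7, db = 1.6
dE = sqrt((-4.6)^2 + (-0.7)^2 + (1.6)^2) = 4.92
Max = 3.3
Passes: No


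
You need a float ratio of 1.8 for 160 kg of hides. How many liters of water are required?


288.0 L


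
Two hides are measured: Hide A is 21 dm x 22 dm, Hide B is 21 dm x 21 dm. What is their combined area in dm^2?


Hide A area = 21 x 22 = 462 dm^2
Hide B area = 21 x 21 = 441 dm^2
Total = 462 + 441 = 903 dm^2


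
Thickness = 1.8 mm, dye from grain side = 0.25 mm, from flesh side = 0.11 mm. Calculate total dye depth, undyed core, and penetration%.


Total dyed = 0.36 mm
Undyed core = 1.44 mm
Penetration = 20.0%

Total dyed = 0.25 + 0.11 = 0.36 mm
Undyed core = 1.8 - 0.36 = 1.44 mm
Penetration = 0.36 / 1.8 x 100 = 20.0%


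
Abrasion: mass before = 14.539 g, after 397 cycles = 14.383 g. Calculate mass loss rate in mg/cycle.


0.393 mg/cycle

Mass loss = 14.539 - 14.383 = 0.156 g
Rate = 0.156 / 397 x 1000 = 0.393 mg/cycle


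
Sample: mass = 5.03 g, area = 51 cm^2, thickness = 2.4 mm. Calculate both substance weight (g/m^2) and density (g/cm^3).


Substance weight = 986.3 g/m^2
Density = 0.411 g/cm^3

SW = 5.03 / 51 x 10000 = 986.3 g/m^2
Volume = 51 x 2.4 / 10 = 12.24 cm^3
Density = 5.03 / 12.24 = 0.411 g/cm^3


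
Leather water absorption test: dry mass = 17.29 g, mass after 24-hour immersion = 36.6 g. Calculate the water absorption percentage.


Water absorbed = 36.6 - 17.29 = 19.31 g
WA% = 19.31 / 17.29 x 100 = 111.7%


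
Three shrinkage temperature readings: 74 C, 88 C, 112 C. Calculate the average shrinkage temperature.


91.3 C

Average = (74 + 88 + 112) / 3
Average = 274 / 3 = 91.3 C


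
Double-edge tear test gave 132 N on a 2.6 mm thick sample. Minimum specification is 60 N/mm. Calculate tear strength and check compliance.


Tear strength = 132 / 2.6 = 50.8 N/mm
Required minimum = 60 N/mm
Compliant: No


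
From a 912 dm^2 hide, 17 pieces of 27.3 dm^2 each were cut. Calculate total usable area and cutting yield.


Total usable = 17 x 27.3 = 464.1 dm^2
Yield = 464.1 / 912 x 100 = 50.9%


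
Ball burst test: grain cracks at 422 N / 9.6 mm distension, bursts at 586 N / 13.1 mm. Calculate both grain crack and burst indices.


Crack index = 44.0 N/mm
Burst index = 44.7 N/mm

Crack index = 422 / 9.6 = 44.0 N/mm
Burst index = 586 / 13.1 = 44.7 N/mm


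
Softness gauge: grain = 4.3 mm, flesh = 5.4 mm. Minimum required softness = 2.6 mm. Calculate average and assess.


Average = (4.3 + 5.4) / 2 = 4.85 mm
Minimum = 2.6 mm
Meets requirement: Yes


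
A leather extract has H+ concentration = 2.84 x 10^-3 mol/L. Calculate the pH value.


pH = -log10[H+]
pH = -log10(2.84 x 10^-3) = 2.55


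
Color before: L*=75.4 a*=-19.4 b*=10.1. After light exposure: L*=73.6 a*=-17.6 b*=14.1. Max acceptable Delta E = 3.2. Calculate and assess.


Delta E = 4.74
Passes: No


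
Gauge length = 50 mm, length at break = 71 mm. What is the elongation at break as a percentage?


42.0%


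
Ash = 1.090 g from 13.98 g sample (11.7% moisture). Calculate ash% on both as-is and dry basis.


As-is ash% = 1.090 / 13.98 x 100 = 7.80%
Dry mass = 13.98 x (100 - 11.7) / 100 = 12.34434 g
Dry-basis ash% = 1.090 / 12.34434 x 100 = 8.83%


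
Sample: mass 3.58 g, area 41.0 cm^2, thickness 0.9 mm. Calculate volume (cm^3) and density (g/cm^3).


Thickness in cm = 0.9 / 10 = 0.09 cm
Volume = 41.0 x 0.09 = 3.690 cm^3
Density = 3.58 / 3.690 = 0.970 g/cm^3


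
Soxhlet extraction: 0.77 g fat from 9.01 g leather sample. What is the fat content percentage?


Fat content = 0.77 / 9.01 x 100
Fat = 8.5%


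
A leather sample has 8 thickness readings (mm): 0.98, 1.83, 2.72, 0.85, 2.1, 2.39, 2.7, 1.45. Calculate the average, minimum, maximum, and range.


Average = 1.88 mm
Min = 0.85 mm
Max = 2.72 mm
Range = 1.87 mm

Sum = 15.02
Average = 15.02 / 8 = 1.88 mm
Minimum = 0.85 mm
Maximum = 2.72 mm
Range = 2.72 - 0.85 = 1.87 mm


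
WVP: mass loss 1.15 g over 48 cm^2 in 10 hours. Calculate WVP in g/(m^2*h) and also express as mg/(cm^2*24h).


WVP = 1.15 / (48 x 10) x 10000 = 23.96 g/(m^2*h)
Mass loss in mg = 1.15 x 1000 = 1150 mg
Per cm^2 per 24h in mg: 1150 x 24 / (48 x 10) = 27600 / 480 = 57.50 mg/(cm^2*24h)


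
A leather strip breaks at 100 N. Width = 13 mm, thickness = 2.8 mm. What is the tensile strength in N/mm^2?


Cross-sectional area = 13 x 2.8 = 36.4 mm^2
Tensile strength = 100 / 36.4 = 2.75 N/mm^2


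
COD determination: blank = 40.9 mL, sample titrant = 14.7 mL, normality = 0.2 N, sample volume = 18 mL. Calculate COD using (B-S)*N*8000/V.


COD = (40.9 - 14.7) x 0.2 x 8000 / 18
COD = 26.2 x 0.2 x 8000 / 18
COD = 2328.9 mg/L


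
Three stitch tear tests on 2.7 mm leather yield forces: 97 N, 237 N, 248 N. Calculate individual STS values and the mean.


STS1 = 35.9 N/mm
STS2 = 87.8 N/mm
STS3 = 91.9 N/mm
Mean = 71.9 N/mm


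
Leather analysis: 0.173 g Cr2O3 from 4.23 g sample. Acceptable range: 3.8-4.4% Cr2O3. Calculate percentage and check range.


Cr2O3 = 4.09%
Within range: Yes


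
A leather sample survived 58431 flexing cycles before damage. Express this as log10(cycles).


log10(58431) = 4.77


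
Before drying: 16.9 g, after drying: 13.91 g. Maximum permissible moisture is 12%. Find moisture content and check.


Moisture content = 17.7%
Acceptable: No

MC = (16.9 - 13.91) / 16.9 x 100 = 17.7%
Maximum: 12%
Acceptable: No


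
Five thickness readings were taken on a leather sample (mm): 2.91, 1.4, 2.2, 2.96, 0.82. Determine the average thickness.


2.06 mm


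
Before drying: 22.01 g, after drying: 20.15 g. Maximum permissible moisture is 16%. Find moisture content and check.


Moisture content = 8.5%
Acceptable: Yes

MC = (22.01 - 20.15) / 22.01 x 100 = 8.5%
Maximum: 16%
Acceptable: Yes


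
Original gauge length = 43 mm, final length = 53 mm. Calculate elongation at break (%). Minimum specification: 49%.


Elongation = 23.3%
Meets spec: No


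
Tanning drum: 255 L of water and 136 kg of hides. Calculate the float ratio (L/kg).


Float ratio = water / hide weight
Ratio = 255 / 136 = 1.9


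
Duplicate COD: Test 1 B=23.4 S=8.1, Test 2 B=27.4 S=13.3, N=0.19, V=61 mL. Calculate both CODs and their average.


COD1 = 381.2 mg/L
COD2 = 351.3 mg/L
Average = 366.3 mg/L

COD1 = (23.4 - 8.1) x 0.19 x 8000 / 61 = 381.2 mg/L
COD2 = (27.4 - 13.3) x 0.19 x 8000 / 61 = 351.3 mg/L
Average = (381.2 + 351.3) / 2 = 366.3 mg/L


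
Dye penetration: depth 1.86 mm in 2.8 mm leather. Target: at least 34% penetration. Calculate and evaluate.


Penetration = 1.86 / 2.8 x 100 = 66.4%
Target: 34%
Meets target: Yes


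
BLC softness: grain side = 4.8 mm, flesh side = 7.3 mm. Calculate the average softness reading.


Average = (4.8 + 7.3) / 2
Average = 6.05 mm


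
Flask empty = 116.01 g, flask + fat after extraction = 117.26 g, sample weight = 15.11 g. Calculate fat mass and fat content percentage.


Fat mass = 117.26 - 116.01 = 1.25 g
Fat% = 1.25 / 15.11 x 100 = 8.3%


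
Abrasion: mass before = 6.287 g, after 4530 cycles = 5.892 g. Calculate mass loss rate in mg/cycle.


Mass loss = 6.287 - 5.892 = 0.395 g
Rate = 0.395 / 4530 x 1000 = 0.087 mg/cycle


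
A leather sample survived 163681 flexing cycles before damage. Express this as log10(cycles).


log10(163681) = 5.21


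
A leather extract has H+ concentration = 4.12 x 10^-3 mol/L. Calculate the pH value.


pH = -log10[H+]
pH = -log10(4.12 x 10^-3) = 2.39


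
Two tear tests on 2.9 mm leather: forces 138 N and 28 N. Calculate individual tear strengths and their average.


Tear 1 = 47.6 N/mm
Tear 2 = 9.7 N/mm
Average = 28.7 N/mm

Tear 1 = 138 / 2.9 = 47.6 N/mm
Tear 2 = 28 / 2.9 = 9.7 N/mm
Average = (47.6 + 9.7) / 2 = 28.7 N/mm


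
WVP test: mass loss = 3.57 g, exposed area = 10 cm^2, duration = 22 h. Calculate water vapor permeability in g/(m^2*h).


162.27 g/(m^2*h)


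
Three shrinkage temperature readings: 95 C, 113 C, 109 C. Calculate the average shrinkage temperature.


105.7 C


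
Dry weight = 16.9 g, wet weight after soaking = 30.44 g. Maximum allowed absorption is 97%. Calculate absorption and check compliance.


WA = (30.44 - 16.9) / 16.9 x 100 = 80.1%
Maximum allowed: 97%
Compliant: Yes


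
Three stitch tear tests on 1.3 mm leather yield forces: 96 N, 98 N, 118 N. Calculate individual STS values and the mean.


STS1 = 96 / 1.3 = 73.8 N/mm
STS2 = 98 / 1.3 = 75.4 N/mm
STS3 = 118 / 1.3 = 90.8 N/mm
Mean = (73.8 + 75.4 + 90.8) / 3 = 80.0 N/mm


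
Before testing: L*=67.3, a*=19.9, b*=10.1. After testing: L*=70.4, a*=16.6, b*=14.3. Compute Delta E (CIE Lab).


Delta E = 6.18

dL = 70.4 - 67.3 = 3.1
da = 16.6 - 19.9 = -3.3
db = 14.3 - 10.1 = 4.2
dE = sqrt((3.1)^2 + (-3.3)^2 + (4.2)^2) = 6.18


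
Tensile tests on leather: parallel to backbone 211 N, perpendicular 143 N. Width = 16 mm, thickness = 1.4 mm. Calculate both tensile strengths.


Parallel = 9.42 N/mm^2
Perpendicular = 6.38 N/mm^2

Area = 16 x 1.4 = 22.4 mm^2
TS (parallel) = 211 / 22.4 = 9.42 N/mm^2
TS (perpendicular) = 143 / 22.4 = 6.38 N/mm^2


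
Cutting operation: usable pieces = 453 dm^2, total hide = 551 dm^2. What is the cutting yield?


Yield = usable / total x 100
Yield = 453 / 551 x 100 = 82.2%


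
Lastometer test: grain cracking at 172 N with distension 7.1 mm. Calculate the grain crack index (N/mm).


Grain crack index = force / distension
Index = 172 / 7.1 = 24.2 N/mm


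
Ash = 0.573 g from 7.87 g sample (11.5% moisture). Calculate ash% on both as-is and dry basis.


As-is ash = 7.28%
Dry-basis ash = 8.23%


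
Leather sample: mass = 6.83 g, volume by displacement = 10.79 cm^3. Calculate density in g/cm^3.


0.633 g/cm^3

Density = mass / volume
Density = 6.83 / 10.79 = 0.633 g/cm^3


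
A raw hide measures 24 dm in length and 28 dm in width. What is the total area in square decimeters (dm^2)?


672 dm^2


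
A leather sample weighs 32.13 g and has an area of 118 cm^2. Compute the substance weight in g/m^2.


Substance weight = mass / area x 10000
SW = 32.13 / 118 x 10000
SW = 2722.9 g/m^2


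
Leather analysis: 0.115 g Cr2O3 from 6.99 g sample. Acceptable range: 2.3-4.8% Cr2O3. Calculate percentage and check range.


Cr2O3 = 1.65%
Within range: No

Cr2O3% = 0.115 / 6.99 x 100 = 1.65%
Acceptable range: 2.3 to 4.8%
Within range: No


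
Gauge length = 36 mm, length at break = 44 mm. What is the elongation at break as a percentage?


22.2%


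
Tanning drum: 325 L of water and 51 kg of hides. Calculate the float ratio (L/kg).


Float ratio = water / hide weight
Ratio = 325 / 51 = 6.4


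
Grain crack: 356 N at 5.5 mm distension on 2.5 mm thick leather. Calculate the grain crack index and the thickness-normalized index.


Crack index = 64.7 N/mm
Normalized index = 25.9 N/mm per mm


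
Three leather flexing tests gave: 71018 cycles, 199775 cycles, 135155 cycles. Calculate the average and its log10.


Average = (71018 + 199775 + 135155) / 3 = 135316 cycles
log10(135316) = 5.13


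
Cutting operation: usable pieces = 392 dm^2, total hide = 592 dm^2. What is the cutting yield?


66.2%


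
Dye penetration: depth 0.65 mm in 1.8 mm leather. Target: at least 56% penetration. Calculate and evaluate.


Penetration = 0.65 / 1.8 x 100 = 36.1%
Target: 56%
Meets target: No


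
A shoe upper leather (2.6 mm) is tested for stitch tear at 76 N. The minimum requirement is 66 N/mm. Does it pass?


STS = 76 / 2.6 = 29.2 N/mm
Minimum required: 66 N/mm
Passes: No


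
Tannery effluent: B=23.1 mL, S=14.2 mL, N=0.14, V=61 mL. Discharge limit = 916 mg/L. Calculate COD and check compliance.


COD = (23.1 - 14.2) x 0.14 x 8000 / 61 = 163.4 mg/L
Limit: 916 mg/L
Compliant: Yes


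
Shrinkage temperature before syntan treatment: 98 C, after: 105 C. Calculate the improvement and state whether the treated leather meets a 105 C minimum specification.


Improvement = 105 - 98 = 7 C
Spec check: 105 C >= 105 C? Yes


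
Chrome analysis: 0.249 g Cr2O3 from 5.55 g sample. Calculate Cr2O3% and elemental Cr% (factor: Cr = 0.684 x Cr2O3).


Cr2O3% = 0.249 / 5.55 x 100 = 4.49%
Cr% = 4.49 x 0.684 = 3.07%


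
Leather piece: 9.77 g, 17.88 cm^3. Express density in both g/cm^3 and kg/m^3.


Density = 9.77 / 17.88 = 0.546 g/cm^3
Convert: 0.546 x 1000 = 546 kg/m^3


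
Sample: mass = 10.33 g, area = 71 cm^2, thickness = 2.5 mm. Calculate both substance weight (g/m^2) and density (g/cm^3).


Substance weight = 1454.9 g/m^2
Density = 0.582 g/cm^3


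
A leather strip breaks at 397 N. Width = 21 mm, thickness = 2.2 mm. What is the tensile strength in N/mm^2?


Cross-sectional area = 21 x 2.2 = 46.2 mm^2
Tensile strength = 397 / 46.2 = 8.59 N/mm^2


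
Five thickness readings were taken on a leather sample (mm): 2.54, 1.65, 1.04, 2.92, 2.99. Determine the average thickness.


2.23 mm


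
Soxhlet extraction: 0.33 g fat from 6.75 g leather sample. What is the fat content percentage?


4.9%

Fat content = 0.33 / 6.75 x 100
Fat = 4.9%


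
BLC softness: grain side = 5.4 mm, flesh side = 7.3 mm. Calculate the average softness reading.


Average = (5.4 + 7.3) / 2
Average = 6.35 mm


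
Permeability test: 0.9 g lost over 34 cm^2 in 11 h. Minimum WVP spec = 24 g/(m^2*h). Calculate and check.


WVP = 0.9 / (34 x 11) x 10000 = 24.06 g/(m^2*h)
Minimum: 24 g/(m^2*h)
Meets spec: Yes


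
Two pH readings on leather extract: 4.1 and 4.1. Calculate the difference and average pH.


Difference = |4.1 - 4.1| = 0.0
Average = (4.1 + 4.1) / 2 = 4.10


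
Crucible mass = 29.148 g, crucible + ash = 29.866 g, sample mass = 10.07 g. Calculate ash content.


Ash mass = 29.866 - 29.148 = 0.718 g
Ash% = 0.718 / 10.07 x 100 = 7.13%


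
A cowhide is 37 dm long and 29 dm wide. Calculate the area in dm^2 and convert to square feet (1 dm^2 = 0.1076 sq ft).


Area = 37 x 29 = 1073 dm^2
Conversion: 1073 x 0.1076 = 115.45 sq ft


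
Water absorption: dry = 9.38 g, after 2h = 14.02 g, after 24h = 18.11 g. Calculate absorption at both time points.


WA (2h) = (14.02 - 9.38) / 9.38 x 100 = 49.5%
WA (24h) = (18.11 - 9.38) / 9.38 x 100 = 93.1%


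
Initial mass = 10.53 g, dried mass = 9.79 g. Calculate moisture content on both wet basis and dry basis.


Moisture lost = 10.53 - 9.79 = 0.74 g
Wet basis MC = 0.74 / 10.53 x 100 = 7.0%
Dry basis MC = 0.74 / 9.79 x 100 = 7.6%


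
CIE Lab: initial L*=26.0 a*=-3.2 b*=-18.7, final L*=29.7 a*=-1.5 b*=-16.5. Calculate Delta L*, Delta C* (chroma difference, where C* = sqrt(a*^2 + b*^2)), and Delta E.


Delta L* = 3.7
Delta C* = -2.40
Delta E = 4.63


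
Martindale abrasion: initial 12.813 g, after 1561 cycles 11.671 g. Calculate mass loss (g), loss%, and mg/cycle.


Mass loss = 1.142 g
Loss = 8.91%
Rate = 0.732 mg/cycle

Loss = 12.813 - 11.671 = 1.142 g
Loss% = 1.142 / 12.813 x 100 = 8.91%
Rate = 1.142 / 1561 x 1000 = 0.732 mg/cycle


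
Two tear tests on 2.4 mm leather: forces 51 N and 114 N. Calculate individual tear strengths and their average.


Tear 1 = 51 / 2.4 = 21.3 N/mm
Tear 2 = 114 / 2.4 = 47.5 N/mm
Average = (21.3 + 47.5) / 2 = 34.4 N/mm


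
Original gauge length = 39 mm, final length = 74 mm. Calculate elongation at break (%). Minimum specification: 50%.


Elongation = 89.7%
Meets spec: Yes


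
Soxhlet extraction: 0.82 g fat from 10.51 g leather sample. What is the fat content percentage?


Fat content = 0.82 / 10.51 x 100
Fat = 7.8%


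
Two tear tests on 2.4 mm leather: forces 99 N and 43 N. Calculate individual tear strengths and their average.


Tear 1 = 41.3 N/mm
Tear 2 = 17.9 N/mm
Average = 29.6 N/mm

Tear 1 = 99 / 2.4 = 41.3 N/mm
Tear 2 = 43 / 2.4 = 17.9 N/mm
Average = (41.3 + 17.9) / 2 = 29.6 N/mm


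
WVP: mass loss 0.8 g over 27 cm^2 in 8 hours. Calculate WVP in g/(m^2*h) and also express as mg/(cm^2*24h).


WVP = 0.8 / (27 x 8) x 10000 = 37.04 g/(m^2*h)
Mass loss in mg = 0.8 x 1000 = 800 mg
Per cm^2 per 24h in mg: 800 x 24 / (27 x 8) = 19200 / 216 = 88.89 mg/(cm^2*24h)


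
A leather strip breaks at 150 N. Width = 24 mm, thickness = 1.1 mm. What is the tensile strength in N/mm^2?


5.68 N/mm^2

Cross-sectional area = 24 x 1.1 = 26.4 mm^2
Tensile strength = 150 / 26.4 = 5.68 N/mm^2


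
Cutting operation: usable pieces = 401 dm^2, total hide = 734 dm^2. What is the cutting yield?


Yield = usable / total x 100
Yield = 401 / 734 x 100 = 54.6%


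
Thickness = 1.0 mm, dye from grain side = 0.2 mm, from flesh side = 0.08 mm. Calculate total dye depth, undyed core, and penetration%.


Total dyed = 0.28 mm
Undyed core = 0.72 mm
Penetration = 28.0%

Total dyed = 0.2 + 0.08 = 0.28 mm
Undyed core = 1.0 - 0.28 = 0.72 mm
Penetration = 0.28 / 1.0 x 100 = 28.0%


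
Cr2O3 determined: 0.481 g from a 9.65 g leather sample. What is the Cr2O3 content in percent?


Cr2O3% = 0.481 / 9.65 x 100
Cr2O3% = 4.98%


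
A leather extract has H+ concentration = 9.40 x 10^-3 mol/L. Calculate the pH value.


pH = 2.03


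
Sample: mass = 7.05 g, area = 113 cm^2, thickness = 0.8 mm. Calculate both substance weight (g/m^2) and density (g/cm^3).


SW = 7.05 / 113 x 10000 = 623.9 g/m^2
Volume = 113 x 0.8 / 10 = 9.04 cm^3
Density = 7.05 / 9.04 = 0.780 g/cm^3


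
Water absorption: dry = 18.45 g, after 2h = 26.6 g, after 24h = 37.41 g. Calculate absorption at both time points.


2h absorption = 44.2%
24h absorption = 102.8%


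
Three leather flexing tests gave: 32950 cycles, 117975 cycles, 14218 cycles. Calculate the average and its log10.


Average = 55048 cycles
log10 = 4.74

Average = (32950 + 117975 + 14218) / 3 = 55048 cycles
log10(55048) = 4.74


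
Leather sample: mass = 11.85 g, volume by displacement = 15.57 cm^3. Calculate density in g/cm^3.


0.761 g/cm^3

Density = mass / volume
Density = 11.85 / 15.57 = 0.761 g/cm^3


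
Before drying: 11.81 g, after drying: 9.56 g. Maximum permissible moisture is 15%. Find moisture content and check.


MC = (11.81 - 9.56) / 11.81 x 100 = 19.1%
Maximum: 15%
Acceptable: No


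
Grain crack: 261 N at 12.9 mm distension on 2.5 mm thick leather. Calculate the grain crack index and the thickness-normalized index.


Crack index = 20.2 N/mm
Normalized index = 8.1 N/mm per mm

Crack index = 261 / 12.9 = 20.2 N/mm
Normalized = 20.2 / 2.5 = 8.1 N/mm per mm


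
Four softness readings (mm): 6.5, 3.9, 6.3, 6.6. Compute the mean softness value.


Sum = 6.5 + 3.9 + 6.3 + 6.6
Mean = 23.3 / 4 = 5.83 mm


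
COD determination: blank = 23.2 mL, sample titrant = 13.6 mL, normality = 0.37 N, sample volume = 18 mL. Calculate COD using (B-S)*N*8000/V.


1578.7 mg/L

COD = (23.2 - 13.6) x 0.37 x 8000 / 18
COD = 9.6 x 0.37 x 8000 / 18
COD = 1578.7 mg/L


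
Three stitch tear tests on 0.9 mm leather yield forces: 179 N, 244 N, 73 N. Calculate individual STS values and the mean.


STS1 = 198.9 N/mm
STS2 = 271.1 N/mm
STS3 = 81.1 N/mm
Mean = 183.7 N/mm


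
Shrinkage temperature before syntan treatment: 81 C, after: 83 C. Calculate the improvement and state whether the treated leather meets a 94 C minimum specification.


Improvement = 2 C
Meets 94 C spec: No

Improvement = 83 - 81 = 2 C
Spec check: 83 C >= 94 C? No


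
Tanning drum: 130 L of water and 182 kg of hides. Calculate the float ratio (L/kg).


Float ratio = water / hide weight
Ratio = 130 / 182 = 0.7


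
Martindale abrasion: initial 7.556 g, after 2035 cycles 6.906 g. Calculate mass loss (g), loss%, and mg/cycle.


Loss = 7.556 - 6.906 = 0.650 g
Loss% = 0.650 / 7.556 x 100 = 8.60%
Rate = 0.650 / 2035 x 1000 = 0.319 mg/cycle


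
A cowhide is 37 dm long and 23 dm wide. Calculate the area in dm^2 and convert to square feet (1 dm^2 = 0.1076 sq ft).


851 dm^2
91.57 sq ft

Area = 37 x 23 = 851 dm^2
Conversion: 851 x 0.1076 = 91.57 sq ft


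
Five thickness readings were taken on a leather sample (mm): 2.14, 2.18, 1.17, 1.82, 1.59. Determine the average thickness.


Sum = 2.14 + 2.18 + 1.17 + 1.82 + 1.59 = 8.90
Average = 8.90 / 5 = 1.78 mm


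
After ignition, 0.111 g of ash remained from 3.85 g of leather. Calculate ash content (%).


Ash% = 0.111 / 3.85 x 100
Ash% = 2.88%


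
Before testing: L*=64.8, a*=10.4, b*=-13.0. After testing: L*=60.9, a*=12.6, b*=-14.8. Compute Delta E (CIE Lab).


dL = 60.9 - 64.8 = -3.9
da = 12.6 - 10.4 = 2.2
db = -14.8 - (-13.0) = -1.8
dE = sqrt((-3.9)^2 + (2.2)^2 + (-1.8)^2) = 4.83


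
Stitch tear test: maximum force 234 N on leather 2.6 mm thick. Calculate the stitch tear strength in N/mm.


90.0 N/mm

Stitch tear strength = force / thickness
STS = 234 / 2.6 = 90.0 N/mm


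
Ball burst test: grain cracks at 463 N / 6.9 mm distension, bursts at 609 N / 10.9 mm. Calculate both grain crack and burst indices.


Crack index = 67.1 N/mm
Burst index = 55.9 N/mm

Crack index = 463 / 6.9 = 67.1 N/mm
Burst index = 609 / 10.9 = 55.9 N/mm


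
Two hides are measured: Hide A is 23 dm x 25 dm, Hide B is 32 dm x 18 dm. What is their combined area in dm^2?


Hide A area = 23 x 25 = 575 dm^2
Hide B area = 32 x 18 = 576 dm^2
Total = 575 + 576 = 1151 dm^2


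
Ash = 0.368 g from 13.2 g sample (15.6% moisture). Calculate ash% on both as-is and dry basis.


As-is ash% = 0.368 / 13.2 x 100 = 2.79%
Dry mass = 13.2 x (100 - 15.6) / 100 = 11.1408 g
Dry-basis ash% = 0.368 / 11.1408 x 100 = 3.30%


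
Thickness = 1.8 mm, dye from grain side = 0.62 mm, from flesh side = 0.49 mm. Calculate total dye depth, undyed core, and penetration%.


Total dyed = 1.11 mm
Undyed core = 0.69 mm
Penetration = 61.7%

Total dyed = 0.62 + 0.49 = 1.11 mm
Undyed core = 1.8 - 1.11 = 0.69 mm
Penetration = 1.11 / 1.8 x 100 = 61.7%


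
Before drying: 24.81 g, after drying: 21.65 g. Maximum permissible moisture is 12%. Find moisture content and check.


MC = (24.81 - 21.65) / 24.81 x 100 = 12.7%
Maximum: 12%
Acceptable: No


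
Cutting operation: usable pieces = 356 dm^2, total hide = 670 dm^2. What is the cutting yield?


53.1%


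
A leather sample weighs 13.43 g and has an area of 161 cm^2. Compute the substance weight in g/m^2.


Substance weight = mass / area x 10000
SW = 13.43 / 161 x 10000
SW = 834.2 g/m^2


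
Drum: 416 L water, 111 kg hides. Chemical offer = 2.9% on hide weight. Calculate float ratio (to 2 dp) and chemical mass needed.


Float ratio = 3.75
Chemical needed = 3.219 kg

Float ratio = 416 / 111 = 3.75
Chemical = 111 x 2.9 / 100 = 3.219 kg


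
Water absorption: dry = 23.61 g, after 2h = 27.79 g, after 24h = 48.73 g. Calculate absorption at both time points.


2h absorption = 17.7%
24h absorption = 106.4%


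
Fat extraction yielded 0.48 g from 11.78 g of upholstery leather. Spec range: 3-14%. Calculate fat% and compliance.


Fat content = 4.1%
Compliant: Yes

Fat% = 0.48 / 11.78 x 100 = 4.1%
Spec range: 3-14%
Compliant: Yes


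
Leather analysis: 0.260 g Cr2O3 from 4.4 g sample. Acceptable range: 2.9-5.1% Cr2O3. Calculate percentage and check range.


Cr2O3 = 5.91%
Within range: No

Cr2O3% = 0.260 / 4.4 x 100 = 5.91%
Acceptable range: 2.9 to 5.1%
Within range: No


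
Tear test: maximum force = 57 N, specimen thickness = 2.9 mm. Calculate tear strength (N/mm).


Tear strength = force / thickness
Tear = 57 / 2.9 = 19.7 N/mm


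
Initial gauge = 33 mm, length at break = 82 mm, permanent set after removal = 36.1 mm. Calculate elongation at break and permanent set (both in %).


Elongation at break = 148.5%
Permanent set = 9.4%

Elongation at break = (82 - 33) / 33 x 100 = 148.5%
Permanent set = (36.1 - 33) / 33 x 100 = 9.4%


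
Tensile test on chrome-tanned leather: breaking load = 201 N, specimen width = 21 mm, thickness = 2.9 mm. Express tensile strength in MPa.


Cross-section = 21 x 2.9 = 60.9 mm^2
TS = 201 / 60.9 = 3.30 MPa
(1 N/mm^2 = 1 MPa)


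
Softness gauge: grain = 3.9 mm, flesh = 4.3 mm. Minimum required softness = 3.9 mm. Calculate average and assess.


Average = (3.9 + 4.3) / 2 = 4.10 mm
Minimum = 3.9 mm
Meets requirement: Yes


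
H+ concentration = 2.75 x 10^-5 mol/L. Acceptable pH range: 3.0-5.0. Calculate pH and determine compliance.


pH = -log10(2.75 x 10^-5) = 4.56
Range: 3.0 to 5.0
Compliant: Yes
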